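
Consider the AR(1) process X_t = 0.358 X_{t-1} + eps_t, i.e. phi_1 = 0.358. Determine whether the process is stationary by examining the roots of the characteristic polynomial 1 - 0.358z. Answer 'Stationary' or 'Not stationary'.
\text{Stationary}

The AR(p) characteristic polynomial is P(z) = 1 - 0.358z.
Stationarity requires all roots to lie outside the unit circle, i.e. |z| > 1 for every root.
This is linear in z: 1 + (-0.358) z = 0  =>  z = -1/(-0.358) = 2.793296,  |z| = 2.793296.
Moduli of all roots: 2.7933.
All moduli strictly greater than 1? Yes.
Verdict: Stationary.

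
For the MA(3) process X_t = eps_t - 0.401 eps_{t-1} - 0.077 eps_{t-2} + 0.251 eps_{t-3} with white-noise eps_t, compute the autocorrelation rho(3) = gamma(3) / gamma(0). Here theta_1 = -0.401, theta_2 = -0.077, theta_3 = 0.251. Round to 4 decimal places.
\rho(3) = 0.2041

For an MA(q) process with theta_0 = 1, the autocovariance is
  gamma(k) = sigma^2 * sum_{i=0..q-k} theta_i * theta_{i+k},
and rho(k) = gamma(k) / gamma(0). Sigma^2 cancels.
  numerator   = (1)*(0.251) = 0.251.
  denominator = (1)^2 + (-0.401)^2 + (-0.077)^2 + (0.251)^2 = 1.229731.
  rho(3) = 0.251 / 1.229731 = 0.2041.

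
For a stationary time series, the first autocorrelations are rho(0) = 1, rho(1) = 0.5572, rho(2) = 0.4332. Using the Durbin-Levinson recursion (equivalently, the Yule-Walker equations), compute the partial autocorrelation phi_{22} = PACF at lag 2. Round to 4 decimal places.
\phi_{22} = 0.1780

The PACF at lag k is phi_{kk}, the last component of the solution
to the Yule-Walker system G_k phi = r_k where
  (G_k)_{ij} = rho(|i - j|), (r_k)_i = rho(i), i,j = 1..k.
Equivalently, Durbin-Levinson gives phi_{kk} iteratively:
  phi_{11} = rho(1)
  phi_{kk} = [rho(k) - sum_{j=1..k-1} phi_{k-1,j} rho(k-j)]
            / [1 - sum_{j=1..k-1} phi_{k-1,j} rho(j)],
  phi_{k,j} = phi_{k-1,j} - phi_{kk} phi_{k-1,k-j},  j = 1..k-1.
Step k = 1:
  phi_11 = rho(1) = 0.5572.
Step k = 2:
  phi_22 = [rho(2) - phi_11 rho(1)] / [1 - phi_11 rho(1)] = [0.4332 - (0.5572)(0.5572)] / [1 - (0.5572)(0.5572)]
         = 0.12272816 / 0.68952816 = 0.178.
Therefore phi_{22} = 0.1780.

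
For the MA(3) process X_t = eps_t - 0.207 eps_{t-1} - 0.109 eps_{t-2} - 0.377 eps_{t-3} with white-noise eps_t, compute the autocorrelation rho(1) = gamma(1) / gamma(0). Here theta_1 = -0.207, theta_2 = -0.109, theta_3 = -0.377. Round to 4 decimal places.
\rho(1) = -0.1198

For an MA(q) process with theta_0 = 1, the autocovariance is
  gamma(k) = sigma^2 * sum_{i=0..q-k} theta_i * theta_{i+k},
and rho(k) = gamma(k) / gamma(0). Sigma^2 cancels.
  numerator   = (1)*(-0.207) + (-0.207)*(-0.109) + (-0.109)*(-0.377) = -0.143344.
  denominator = (1)^2 + (-0.207)^2 + (-0.109)^2 + (-0.377)^2 = 1.196859.
  rho(1) = -0.143344 / 1.196859 = -0.1198.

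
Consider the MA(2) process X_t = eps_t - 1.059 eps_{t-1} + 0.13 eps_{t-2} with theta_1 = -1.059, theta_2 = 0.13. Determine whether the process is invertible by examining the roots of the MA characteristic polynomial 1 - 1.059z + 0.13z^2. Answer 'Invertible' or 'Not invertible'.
\text{Invertible}

The MA(q) characteristic polynomial is P(z) = 1 - 1.059z + 0.13z^2.
Invertibility requires all roots to lie outside the unit circle, i.e. |z| > 1 for every root.
Set 1 + (-1.059) z + (0.13) z^2 = 0, i.e. a z^2 + b z + c = 0 with a = 0.13, b = -1.059, c = 1.
Discriminant D = b^2 - 4ac = (-1.059)^2 - 4*(0.13)*1 = 1.121481 - (0.52) = 0.601481.
D >= 0, so the roots are real: z = (-b +/- sqrt(D)) / (2a) = (1.059 +/- 0.775552) / (0.26).
  z_1 = (1.059 + 0.775552) / (0.26) = 7.056,   |z_1| = 7.056.
  z_2 = (1.059 - 0.775552) / (0.26) = 1.0902,   |z_2| = 1.0902.
Moduli of all roots: 7.0560, 1.0902.
All moduli strictly greater than 1? Yes.
Verdict: Invertible.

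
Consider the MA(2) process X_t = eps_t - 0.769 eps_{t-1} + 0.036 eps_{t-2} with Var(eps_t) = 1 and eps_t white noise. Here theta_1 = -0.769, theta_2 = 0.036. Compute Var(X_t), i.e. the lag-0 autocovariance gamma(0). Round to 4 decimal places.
\gamma(0) = 1.5927

For an MA(q) process X_t = eps_t + sum_i theta_i eps_{t-i} with
Var(eps_t) = sigma^2, the variance is
  gamma(0) = sigma^2 * (1 + sum_i theta_i^2).
  sum_i theta_i^2 = (-0.769)^2 + (0.036)^2 = 0.591361 + 0.001296 = 0.592657.
  gamma(0) = 1 * (1 + 0.592657) = 1 * 1.592657 = 1.592657, which rounds to 1.5927.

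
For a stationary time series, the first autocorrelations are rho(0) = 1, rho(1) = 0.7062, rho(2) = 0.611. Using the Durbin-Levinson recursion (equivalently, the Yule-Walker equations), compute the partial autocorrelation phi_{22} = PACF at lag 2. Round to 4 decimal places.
\phi_{22} = 0.2240

The PACF at lag k is phi_{kk}, the last component of the solution
to the Yule-Walker system G_k phi = r_k where
  (G_k)_{ij} = rho(|i - j|), (r_k)_i = rho(i), i,j = 1..k.
Equivalently, Durbin-Levinson gives phi_{kk} iteratively:
  phi_{11} = rho(1)
  phi_{kk} = [rho(k) - sum_{j=1..k-1} phi_{k-1,j} rho(k-j)]
            / [1 - sum_{j=1..k-1} phi_{k-1,j} rho(j)],
  phi_{k,j} = phi_{k-1,j} - phi_{kk} phi_{k-1,k-j},  j = 1..k-1.
Step k = 1:
  phi_11 = rho(1) = 0.7062.
Step k = 2:
  phi_22 = [rho(2) - phi_11 rho(1)] / [1 - phi_11 rho(1)] = [0.611 - (0.7062)(0.7062)] / [1 - (0.7062)(0.7062)]
         = 0.11228156 / 0.50128156 = 0.224.
Therefore phi_{22} = 0.2240.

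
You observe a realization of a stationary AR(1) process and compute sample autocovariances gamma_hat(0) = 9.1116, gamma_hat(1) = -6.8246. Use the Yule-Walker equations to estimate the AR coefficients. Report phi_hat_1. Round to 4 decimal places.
\hat\phi_{1} = -0.7490

The Yule-Walker equations for an AR(p) process read, in matrix form,
  Gamma_p phi = r_p,   with   (Gamma_p)_{ij} = gamma(|i - j|),
                       (r_p)_i = gamma(i),   i,j = 1..p.
Substitute the sample gammas (Toeplitz matrix and right-hand side of size 1):
  Gamma_p = [[9.1116]]
  r_p     = [-6.8246]
With p = 1 this is the single equation gamma(0) phi_1 = gamma(1):
  phi_hat_1 = gamma(1) / gamma(0) = -6.8246 / 9.1116 = -0.7490.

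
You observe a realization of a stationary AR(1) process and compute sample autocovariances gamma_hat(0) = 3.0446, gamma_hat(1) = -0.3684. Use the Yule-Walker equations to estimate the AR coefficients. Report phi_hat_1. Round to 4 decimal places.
\hat\phi_{1} = -0.1210

The Yule-Walker equations for an AR(p) process read, in matrix form,
  Gamma_p phi = r_p,   with   (Gamma_p)_{ij} = gamma(|i - j|),
                       (r_p)_i = gamma(i),   i,j = 1..p.
Substitute the sample gammas (Toeplitz matrix and right-hand side of size 1):
  Gamma_p = [[3.0446]]
  r_p     = [-0.3684]
With p = 1 this is the single equation gamma(0) phi_1 = gamma(1):
  phi_hat_1 = gamma(1) / gamma(0) = -0.3684 / 3.0446 = -0.1210.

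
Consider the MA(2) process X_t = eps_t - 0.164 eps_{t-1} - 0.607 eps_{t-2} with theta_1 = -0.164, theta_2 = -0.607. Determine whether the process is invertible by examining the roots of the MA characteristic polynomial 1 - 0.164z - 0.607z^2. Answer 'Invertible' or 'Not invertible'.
\text{Invertible}

The MA(q) characteristic polynomial is P(z) = 1 - 0.164z - 0.607z^2.
Invertibility requires all roots to lie outside the unit circle, i.e. |z| > 1 for every root.
Set 1 + (-0.164) z + (-0.607) z^2 = 0, i.e. a z^2 + b z + c = 0 with a = -0.607, b = -0.164, c = 1.
Discriminant D = b^2 - 4ac = (-0.164)^2 - 4*(-0.607)*1 = 0.026896 - (-2.428) = 2.454896.
D >= 0, so the roots are real: z = (-b +/- sqrt(D)) / (2a) = (0.164 +/- 1.566811) / (-1.214).
  z_1 = (0.164 + 1.566811) / (-1.214) = -1.4257,   |z_1| = 1.4257.
  z_2 = (0.164 - 1.566811) / (-1.214) = 1.1555,   |z_2| = 1.1555.
Moduli of all roots: 1.4257, 1.1555.
All moduli strictly greater than 1? Yes.
Verdict: Invertible.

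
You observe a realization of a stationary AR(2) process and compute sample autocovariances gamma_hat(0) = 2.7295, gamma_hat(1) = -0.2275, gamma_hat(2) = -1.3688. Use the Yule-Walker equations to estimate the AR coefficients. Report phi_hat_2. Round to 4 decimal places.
\hat\phi_{2} = -0.5120

The Yule-Walker equations for an AR(p) process read, in matrix form,
  Gamma_p phi = r_p,   with   (Gamma_p)_{ij} = gamma(|i - j|),
                       (r_p)_i = gamma(i),   i,j = 1..p.
Substitute the sample gammas (Toeplitz matrix and right-hand side of size 2):
  Gamma_p = [[2.7295, -0.2275], [-0.2275, 2.7295]]
  r_p     = [-0.2275, -1.3688]
Written out:
  2.7295 phi_1 - 0.2275 phi_2 = -0.2275
  -0.2275 phi_1 + 2.7295 phi_2 = -1.3688
Solve by Cramer's rule:
  det = gamma(0)^2 - gamma(1)^2 = (2.7295)^2 - (-0.2275)^2 = 7.45017025 - 0.05175625 = 7.398414
  phi_hat_1 = [gamma(1) gamma(0) - gamma(1) gamma(2)] / det = [(-0.2275)(2.7295) - (-0.2275)(-1.3688)] / 7.398414 = -0.93236325 / 7.398414 = -0.126
  phi_hat_2 = [gamma(0) gamma(2) - gamma(1)^2] / det = [(2.7295)(-1.3688) - (-0.2275)^2] / 7.398414 = -3.78789585 / 7.398414 = -0.512
So phi_hat = [-0.1260, -0.5120].
Therefore phi_hat_2 = -0.5120.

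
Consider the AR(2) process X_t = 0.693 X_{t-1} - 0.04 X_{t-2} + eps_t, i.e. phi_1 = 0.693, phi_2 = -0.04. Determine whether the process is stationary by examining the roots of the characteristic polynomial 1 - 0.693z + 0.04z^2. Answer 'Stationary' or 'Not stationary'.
\text{Stationary}

The AR(p) characteristic polynomial is P(z) = 1 - 0.693z + 0.04z^2.
Stationarity requires all roots to lie outside the unit circle, i.e. |z| > 1 for every root.
Set 1 + (-0.693) z + (0.04) z^2 = 0, i.e. a z^2 + b z + c = 0 with a = 0.04, b = -0.693, c = 1.
Discriminant D = b^2 - 4ac = (-0.693)^2 - 4*(0.04)*1 = 0.480249 - (0.16) = 0.320249.
D >= 0, so the roots are real: z = (-b +/- sqrt(D)) / (2a) = (0.693 +/- 0.565905) / (0.08).
  z_1 = (0.693 + 0.565905) / (0.08) = 15.7363,   |z_1| = 15.7363.
  z_2 = (0.693 - 0.565905) / (0.08) = 1.5887,   |z_2| = 1.5887.
Moduli of all roots: 15.7363, 1.5887.
All moduli strictly greater than 1? Yes.
Verdict: Stationary.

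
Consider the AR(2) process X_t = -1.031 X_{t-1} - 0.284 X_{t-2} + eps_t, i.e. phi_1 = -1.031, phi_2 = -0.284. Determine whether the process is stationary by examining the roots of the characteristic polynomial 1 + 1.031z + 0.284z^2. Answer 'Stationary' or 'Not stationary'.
\text{Stationary}

The AR(p) characteristic polynomial is P(z) = 1 + 1.031z + 0.284z^2.
Stationarity requires all roots to lie outside the unit circle, i.e. |z| > 1 for every root.
Set 1 + (1.031) z + (0.284) z^2 = 0, i.e. a z^2 + b z + c = 0 with a = 0.284, b = 1.031, c = 1.
Discriminant D = b^2 - 4ac = (1.031)^2 - 4*(0.284)*1 = 1.062961 - (1.136) = -0.073039.
D < 0, so the roots are the complex-conjugate pair z = (-b +/- i sqrt(-D)) / (2a) = -1.8151 +/- 0.4758i.
For a conjugate pair |z|^2 = z * conj(z) = (product of roots) = c/a = 1/(0.284) = 3.521127, so |z| = sqrt(3.521127) = 1.8765 for both roots.
Moduli of all roots: 1.8765, 1.8765.
All moduli strictly greater than 1? Yes.
Verdict: Stationary.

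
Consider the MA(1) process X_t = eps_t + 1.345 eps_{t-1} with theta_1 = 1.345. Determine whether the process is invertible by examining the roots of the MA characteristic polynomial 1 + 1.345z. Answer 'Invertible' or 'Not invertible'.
\text{Not invertible}

The MA(q) characteristic polynomial is P(z) = 1 + 1.345z.
Invertibility requires all roots to lie outside the unit circle, i.e. |z| > 1 for every root.
This is linear in z: 1 + (1.345) z = 0  =>  z = -1/(1.345) = -0.743494,  |z| = 0.743494.
Moduli of all roots: 0.7435.
All moduli strictly greater than 1? No.
Verdict: Not invertible.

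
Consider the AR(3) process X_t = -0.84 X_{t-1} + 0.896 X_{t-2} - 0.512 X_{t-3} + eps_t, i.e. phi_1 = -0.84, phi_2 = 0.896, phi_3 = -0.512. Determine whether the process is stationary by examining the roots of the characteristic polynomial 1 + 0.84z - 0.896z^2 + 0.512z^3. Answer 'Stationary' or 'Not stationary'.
\text{Not stationary}

The AR(p) characteristic polynomial is P(z) = 1 + 0.84z - 0.896z^2 + 0.512z^3.
Stationarity requires all roots to lie outside the unit circle, i.e. |z| > 1 for every root.
Degree 3: look for a simple real root z0 first, then factor out (1 - z/z0) and solve the remaining quadratic.
Testing z0 = -0.625: P(-0.625) = 1 + (0.84)(-0.625) + (-0.896)(-0.625)^2 + (0.512)(-0.625)^3
  = 1 + (-0.525) + (-0.35) + (-0.125) = 0.  So z_0 = -0.625 is a root, |z_0| = 0.625.
Divide out the factor (1 + 1.6 z) = (1 - z/z0) (since 1/z0 = -1.6):
  P(z) = (1 + 1.6 z)(1 + (-0.76) z + (0.32) z^2)
  [check: z-coef -0.76 - (-1.6) = 0.84; z^2-coef 0.32 - (-1.6)(-0.76) = -0.896; z^3-coef -(-1.6)(0.32) = 0.512.]
Remaining roots from the quadratic factor 1 + (-0.76) z + (0.32) z^2:
  Set 1 + (-0.76) z + (0.32) z^2 = 0, i.e. a z^2 + b z + c = 0 with a = 0.32, b = -0.76, c = 1.
  Discriminant D = b^2 - 4ac = (-0.76)^2 - 4*(0.32)*1 = 0.5776 - (1.28) = -0.7024.
  D < 0, so the roots are the complex-conjugate pair z = (-b +/- i sqrt(-D)) / (2a) = 1.1875 +/- 1.3095i.
  For a conjugate pair |z|^2 = z * conj(z) = (product of roots) = c/a = 1/(0.32) = 3.125, so |z| = sqrt(3.125) = 1.7678 for both roots.
Moduli of all roots: 0.6250, 1.7678, 1.7678.
All moduli strictly greater than 1? No.
Verdict: Not stationary.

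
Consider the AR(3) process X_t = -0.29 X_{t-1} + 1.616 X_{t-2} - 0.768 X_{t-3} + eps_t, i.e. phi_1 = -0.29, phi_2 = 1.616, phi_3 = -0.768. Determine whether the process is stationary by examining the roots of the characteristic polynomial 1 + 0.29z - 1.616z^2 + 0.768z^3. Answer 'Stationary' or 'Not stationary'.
\text{Not stationary}

The AR(p) characteristic polynomial is P(z) = 1 + 0.29z - 1.616z^2 + 0.768z^3.
Stationarity requires all roots to lie outside the unit circle, i.e. |z| > 1 for every root.
Degree 3: look for a simple real root z0 first, then factor out (1 - z/z0) and solve the remaining quadratic.
Testing z0 = -0.625: P(-0.625) = 1 + (0.29)(-0.625) + (-1.616)(-0.625)^2 + (0.768)(-0.625)^3
  = 1 + (-0.18125) + (-0.63125) + (-0.1875) = 0.  So z_0 = -0.625 is a root, |z_0| = 0.625.
Divide out the factor (1 + 1.6 z) = (1 - z/z0) (since 1/z0 = -1.6):
  P(z) = (1 + 1.6 z)(1 + (-1.31) z + (0.48) z^2)
  [check: z-coef -1.31 - (-1.6) = 0.29; z^2-coef 0.48 - (-1.6)(-1.31) = -1.616; z^3-coef -(-1.6)(0.48) = 0.768.]
Remaining roots from the quadratic factor 1 + (-1.31) z + (0.48) z^2:
  Set 1 + (-1.31) z + (0.48) z^2 = 0, i.e. a z^2 + b z + c = 0 with a = 0.48, b = -1.31, c = 1.
  Discriminant D = b^2 - 4ac = (-1.31)^2 - 4*(0.48)*1 = 1.7161 - (1.92) = -0.2039.
  D < 0, so the roots are the complex-conjugate pair z = (-b +/- i sqrt(-D)) / (2a) = 1.3646 +/- 0.4704i.
  For a conjugate pair |z|^2 = z * conj(z) = (product of roots) = c/a = 1/(0.48) = 2.083333, so |z| = sqrt(2.083333) = 1.4434 for both roots.
Moduli of all roots: 0.6250, 1.4434, 1.4434.
All moduli strictly greater than 1? No.
Verdict: Not stationary.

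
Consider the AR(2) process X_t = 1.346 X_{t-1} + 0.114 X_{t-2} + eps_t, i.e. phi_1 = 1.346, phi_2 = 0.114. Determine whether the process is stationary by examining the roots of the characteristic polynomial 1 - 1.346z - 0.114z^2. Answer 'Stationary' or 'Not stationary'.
\text{Not stationary}

The AR(p) characteristic polynomial is P(z) = 1 - 1.346z - 0.114z^2.
Stationarity requires all roots to lie outside the unit circle, i.e. |z| > 1 for every root.
Set 1 + (-1.346) z + (-0.114) z^2 = 0, i.e. a z^2 + b z + c = 0 with a = -0.114, b = -1.346, c = 1.
Discriminant D = b^2 - 4ac = (-1.346)^2 - 4*(-0.114)*1 = 1.811716 - (-0.456) = 2.267716.
D >= 0, so the roots are real: z = (-b +/- sqrt(D)) / (2a) = (1.346 +/- 1.505894) / (-0.228).
  z_1 = (1.346 + 1.505894) / (-0.228) = -12.5083,   |z_1| = 12.5083.
  z_2 = (1.346 - 1.505894) / (-0.228) = 0.7013,   |z_2| = 0.7013.
Moduli of all roots: 12.5083, 0.7013.
All moduli strictly greater than 1? No.
Verdict: Not stationary.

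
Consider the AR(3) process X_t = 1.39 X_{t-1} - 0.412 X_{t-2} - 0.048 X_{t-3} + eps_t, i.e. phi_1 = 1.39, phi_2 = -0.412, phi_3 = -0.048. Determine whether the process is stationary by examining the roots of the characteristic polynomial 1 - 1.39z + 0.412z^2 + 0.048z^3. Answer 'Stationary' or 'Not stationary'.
\text{Stationary}

The AR(p) characteristic polynomial is P(z) = 1 - 1.39z + 0.412z^2 + 0.048z^3.
Stationarity requires all roots to lie outside the unit circle, i.e. |z| > 1 for every root.
Degree 3: look for a simple real root z0 first, then factor out (1 - z/z0) and solve the remaining quadratic.
Testing z0 = 1.25: P(1.25) = 1 + (-1.39)(1.25) + (0.412)(1.25)^2 + (0.048)(1.25)^3
  = 1 + (-1.7375) + (0.64375) + (0.09375) = 0.  So z_0 = 1.25 is a root, |z_0| = 1.25.
Divide out the factor (1 - 0.8 z) = (1 - z/z0) (since 1/z0 = 0.8):
  P(z) = (1 - 0.8 z)(1 + (-0.59) z + (-0.06) z^2)
  [check: z-coef -0.59 - (0.8) = -1.39; z^2-coef -0.06 - (0.8)(-0.59) = 0.412; z^3-coef -(0.8)(-0.06) = 0.048.]
Remaining roots from the quadratic factor 1 + (-0.59) z + (-0.06) z^2:
  Set 1 + (-0.59) z + (-0.06) z^2 = 0, i.e. a z^2 + b z + c = 0 with a = -0.06, b = -0.59, c = 1.
  Discriminant D = b^2 - 4ac = (-0.59)^2 - 4*(-0.06)*1 = 0.3481 - (-0.24) = 0.5881.
  D >= 0, so the roots are real: z = (-b +/- sqrt(D)) / (2a) = (0.59 +/- 0.766877) / (-0.12).
    z_1 = (0.59 + 0.766877) / (-0.12) = -11.3073,   |z_1| = 11.3073.
    z_2 = (0.59 - 0.766877) / (-0.12) = 1.474,   |z_2| = 1.474.
Moduli of all roots: 1.2500, 11.3073, 1.4740.
All moduli strictly greater than 1? Yes.
Verdict: Stationary.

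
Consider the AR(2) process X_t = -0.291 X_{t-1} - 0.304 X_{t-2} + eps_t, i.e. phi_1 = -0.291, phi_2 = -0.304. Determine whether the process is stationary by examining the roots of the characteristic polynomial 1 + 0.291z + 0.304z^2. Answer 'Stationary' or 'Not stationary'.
\text{Stationary}

The AR(p) characteristic polynomial is P(z) = 1 + 0.291z + 0.304z^2.
Stationarity requires all roots to lie outside the unit circle, i.e. |z| > 1 for every root.
Set 1 + (0.291) z + (0.304) z^2 = 0, i.e. a z^2 + b z + c = 0 with a = 0.304, b = 0.291, c = 1.
Discriminant D = b^2 - 4ac = (0.291)^2 - 4*(0.304)*1 = 0.084681 - (1.216) = -1.131319.
D < 0, so the roots are the complex-conjugate pair z = (-b +/- i sqrt(-D)) / (2a) = -0.4786 +/- 1.7494i.
For a conjugate pair |z|^2 = z * conj(z) = (product of roots) = c/a = 1/(0.304) = 3.289474, so |z| = sqrt(3.289474) = 1.8137 for both roots.
Moduli of all roots: 1.8137, 1.8137.
All moduli strictly greater than 1? Yes.
Verdict: Stationary.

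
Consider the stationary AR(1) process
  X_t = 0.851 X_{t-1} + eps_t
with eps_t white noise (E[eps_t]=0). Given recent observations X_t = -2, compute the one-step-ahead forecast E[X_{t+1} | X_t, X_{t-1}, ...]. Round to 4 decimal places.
E[X_{t+1} \mid \mathcal F_t] = -1.7020

For an AR(p) model X_t = c + sum_i phi_i X_{t-i} + eps_t, the
one-step-ahead conditional mean is
  E[X_{t+1} | X_t, ...] = c + sum_i phi_i X_{t+1-i}.
Substitute known values:
  E[X_{t+1} | ...] = (0.851) * (-2)
                   = -1.7020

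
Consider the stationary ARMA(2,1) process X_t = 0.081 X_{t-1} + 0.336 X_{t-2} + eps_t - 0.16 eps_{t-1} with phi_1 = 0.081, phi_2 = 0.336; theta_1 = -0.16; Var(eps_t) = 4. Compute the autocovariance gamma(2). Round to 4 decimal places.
\gamma(2) = 1.4838

Multiply the model equation by X_{t-k} and take expectations. With theta_0 = psi_0 = 1 and psi_j the MA(infinity) weights, this gives
  gamma(k) - sum_i phi_i gamma(k-i) = c_k,
  c_k = sigma^2 * sum_{j=k..q} theta_j psi_{j-k}   (c_k = 0 for k > q),
using gamma(-m) = gamma(m).
psi-weights needed (psi_j = theta_j + sum_i phi_i psi_{j-i}):
  psi_1 = theta_1 + phi_1 = -0.16 + (0.081) = -0.079
Right-hand sides:
  c_0 = sigma^2 (1 + theta_1 psi_1) = 4 * (1 + (-0.16)(-0.079)) = 4 * 1.01264 = 4.05056
  c_1 = sigma^2 theta_1 = 4 * (-0.16) = -0.64
  c_2 = 0
Equations for k = 0, 1, 2 (AR order 2, c_2 = 0):
  (E0) gamma(0) = phi_1 gamma(1) + phi_2 gamma(2) + c_0
  (E1) gamma(1) = phi_1 gamma(0) + phi_2 gamma(1) + c_1
  (E2) gamma(2) = phi_1 gamma(1) + phi_2 gamma(0)
From (E1): gamma(1) = A gamma(0) + B with
  A = phi_1 / (1 - phi_2) = 0.081 / 0.664 = 0.121988,   B = c_1 / (1 - phi_2) = -0.64 / 0.664 = -0.963855.
Insert (E2) into (E0): gamma(0) (1 - phi_2^2) = phi_1 (1 + phi_2) gamma(1) + c_0.
  phi_1 (1 + phi_2) = (0.081)(1.336) = 0.108216,   1 - phi_2^2 = 0.887104.
Replace gamma(1) by A gamma(0) + B and collect gamma(0):
  gamma(0) [0.887104 - (0.108216)(0.121988)] = (0.108216)(-0.963855) + 4.05056
  gamma(0) * 0.873903 = 3.946255
  gamma(0) = 3.946255 / 0.873903 = 4.515668.
  gamma(1) = A gamma(0) + B = (0.121988)(4.515668) + (-0.963855) = -0.412998.
  gamma(2) = phi_1 gamma(1) + phi_2 gamma(0) = (0.081)(-0.412998) + (0.336)(4.515668) = 1.483812.
Therefore gamma(2) = 1.4838 (to 4 decimal places).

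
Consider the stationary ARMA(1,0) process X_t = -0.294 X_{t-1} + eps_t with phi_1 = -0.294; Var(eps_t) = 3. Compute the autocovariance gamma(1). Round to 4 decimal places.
\gamma(1) = -0.9654

Multiply the model equation by X_{t-k} and take expectations. With theta_0 = psi_0 = 1 and psi_j the MA(infinity) weights, this gives
  gamma(k) - sum_i phi_i gamma(k-i) = c_k,
  c_k = sigma^2 * sum_{j=k..q} theta_j psi_{j-k}   (c_k = 0 for k > q),
using gamma(-m) = gamma(m).
Pure AR (q = 0): c_0 = sigma^2 = 3, c_k = 0 for k >= 1.
Equations for k = 0 and k = 1 (AR order 1):
  gamma(0) = phi_1 gamma(1) + c_0
  gamma(1) = phi_1 gamma(0) + c_1
Substituting the second into the first: gamma(0) (1 - phi_1^2) = c_0 + phi_1 c_1, so
  gamma(0) = c_0 / (1 - phi_1^2) = 3 / (1 - (-0.294)^2) = 3 / 0.913564 = 3.283842.
  gamma(1) = phi_1 gamma(0) = (-0.294)(3.283842) = -0.96545.
Therefore gamma(1) = -0.9654 (to 4 decimal places).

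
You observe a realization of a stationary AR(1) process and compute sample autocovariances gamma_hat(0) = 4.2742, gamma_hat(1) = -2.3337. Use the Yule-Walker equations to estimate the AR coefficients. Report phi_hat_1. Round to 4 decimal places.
\hat\phi_{1} = -0.5460

The Yule-Walker equations for an AR(p) process read, in matrix form,
  Gamma_p phi = r_p,   with   (Gamma_p)_{ij} = gamma(|i - j|),
                       (r_p)_i = gamma(i),   i,j = 1..p.
Substitute the sample gammas (Toeplitz matrix and right-hand side of size 1):
  Gamma_p = [[4.2742]]
  r_p     = [-2.3337]
With p = 1 this is the single equation gamma(0) phi_1 = gamma(1):
  phi_hat_1 = gamma(1) / gamma(0) = -2.3337 / 4.2742 = -0.5460.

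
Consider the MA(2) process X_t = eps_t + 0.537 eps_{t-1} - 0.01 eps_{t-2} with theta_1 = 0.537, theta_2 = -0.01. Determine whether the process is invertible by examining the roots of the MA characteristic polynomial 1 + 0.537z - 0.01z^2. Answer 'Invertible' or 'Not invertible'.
\text{Invertible}

The MA(q) characteristic polynomial is P(z) = 1 + 0.537z - 0.01z^2.
Invertibility requires all roots to lie outside the unit circle, i.e. |z| > 1 for every root.
Set 1 + (0.537) z + (-0.01) z^2 = 0, i.e. a z^2 + b z + c = 0 with a = -0.01, b = 0.537, c = 1.
Discriminant D = b^2 - 4ac = (0.537)^2 - 4*(-0.01)*1 = 0.288369 - (-0.04) = 0.328369.
D >= 0, so the roots are real: z = (-b +/- sqrt(D)) / (2a) = (-0.537 +/- 0.573035) / (-0.02).
  z_1 = (-0.537 + 0.573035) / (-0.02) = -1.8017,   |z_1| = 1.8017.
  z_2 = (-0.537 - 0.573035) / (-0.02) = 55.5017,   |z_2| = 55.5017.
Moduli of all roots: 1.8017, 55.5017.
All moduli strictly greater than 1? Yes.
Verdict: Invertible.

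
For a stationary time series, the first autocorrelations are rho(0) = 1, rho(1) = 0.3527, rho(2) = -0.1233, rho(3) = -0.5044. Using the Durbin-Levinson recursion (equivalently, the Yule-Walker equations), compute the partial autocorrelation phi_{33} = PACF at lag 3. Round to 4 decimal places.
\phi_{33} = -0.4330

The PACF at lag k is phi_{kk}, the last component of the solution
to the Yule-Walker system G_k phi = r_k where
  (G_k)_{ij} = rho(|i - j|), (r_k)_i = rho(i), i,j = 1..k.
Equivalently, Durbin-Levinson gives phi_{kk} iteratively:
  phi_{11} = rho(1)
  phi_{kk} = [rho(k) - sum_{j=1..k-1} phi_{k-1,j} rho(k-j)]
            / [1 - sum_{j=1..k-1} phi_{k-1,j} rho(j)],
  phi_{k,j} = phi_{k-1,j} - phi_{kk} phi_{k-1,k-j},  j = 1..k-1.
Step k = 1:
  phi_11 = rho(1) = 0.3527.
Step k = 2:
  phi_22 = [rho(2) - phi_11 rho(1)] / [1 - phi_11 rho(1)] = [-0.1233 - (0.3527)(0.3527)] / [1 - (0.3527)(0.3527)]
         = -0.24769729 / 0.87560271 = -0.282888.
  Update: phi_21 = phi_11 - phi_22 phi_11 = 0.3527 - (-0.282888)(0.3527) = 0.452475.
Step k = 3:
  phi_33 = [rho(3) - phi_21 rho(2) - phi_22 rho(1)] / [1 - phi_21 rho(1) - phi_22 rho(2)]
    numerator   = -0.5044 - (0.452475)(-0.1233) - (-0.282888)(0.3527) = -0.34883538
    denominator = 1 - (0.452475)(0.3527) - (-0.282888)(-0.1233) = 0.80553218
  phi_33 = -0.34883538 / 0.80553218 = -0.433.
Therefore phi_{33} = -0.4330.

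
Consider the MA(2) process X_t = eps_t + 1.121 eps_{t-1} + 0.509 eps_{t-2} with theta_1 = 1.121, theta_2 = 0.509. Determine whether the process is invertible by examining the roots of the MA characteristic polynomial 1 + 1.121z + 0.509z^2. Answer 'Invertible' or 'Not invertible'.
\text{Invertible}

The MA(q) characteristic polynomial is P(z) = 1 + 1.121z + 0.509z^2.
Invertibility requires all roots to lie outside the unit circle, i.e. |z| > 1 for every root.
Set 1 + (1.121) z + (0.509) z^2 = 0, i.e. a z^2 + b z + c = 0 with a = 0.509, b = 1.121, c = 1.
Discriminant D = b^2 - 4ac = (1.121)^2 - 4*(0.509)*1 = 1.256641 - (2.036) = -0.779359.
D < 0, so the roots are the complex-conjugate pair z = (-b +/- i sqrt(-D)) / (2a) = -1.1012 +/- 0.8672i.
For a conjugate pair |z|^2 = z * conj(z) = (product of roots) = c/a = 1/(0.509) = 1.964637, so |z| = sqrt(1.964637) = 1.4017 for both roots.
Moduli of all roots: 1.4017, 1.4017.
All moduli strictly greater than 1? Yes.
Verdict: Invertible.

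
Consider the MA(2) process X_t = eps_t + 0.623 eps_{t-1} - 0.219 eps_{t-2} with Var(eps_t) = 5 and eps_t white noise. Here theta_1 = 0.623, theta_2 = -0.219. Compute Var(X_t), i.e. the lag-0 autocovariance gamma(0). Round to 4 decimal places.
\gamma(0) = 7.1805

For an MA(q) process X_t = eps_t + sum_i theta_i eps_{t-i} with
Var(eps_t) = sigma^2, the variance is
  gamma(0) = sigma^2 * (1 + sum_i theta_i^2).
  sum_i theta_i^2 = (0.623)^2 + (-0.219)^2 = 0.388129 + 0.047961 = 0.43609.
  gamma(0) = 5 * (1 + 0.43609) = 5 * 1.43609 = 7.18045, which rounds to 7.1805.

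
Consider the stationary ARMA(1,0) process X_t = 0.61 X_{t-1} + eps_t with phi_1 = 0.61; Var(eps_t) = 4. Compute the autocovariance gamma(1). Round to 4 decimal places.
\gamma(1) = 3.8860

Multiply the model equation by X_{t-k} and take expectations. With theta_0 = psi_0 = 1 and psi_j the MA(infinity) weights, this gives
  gamma(k) - sum_i phi_i gamma(k-i) = c_k,
  c_k = sigma^2 * sum_{j=k..q} theta_j psi_{j-k}   (c_k = 0 for k > q),
using gamma(-m) = gamma(m).
Pure AR (q = 0): c_0 = sigma^2 = 4, c_k = 0 for k >= 1.
Equations for k = 0 and k = 1 (AR order 1):
  gamma(0) = phi_1 gamma(1) + c_0
  gamma(1) = phi_1 gamma(0) + c_1
Substituting the second into the first: gamma(0) (1 - phi_1^2) = c_0 + phi_1 c_1, so
  gamma(0) = c_0 / (1 - phi_1^2) = 4 / (1 - (0.61)^2) = 4 / 0.6279 = 6.370441.
  gamma(1) = phi_1 gamma(0) = (0.61)(6.370441) = 3.885969.
Therefore gamma(1) = 3.8860 (to 4 decimal places).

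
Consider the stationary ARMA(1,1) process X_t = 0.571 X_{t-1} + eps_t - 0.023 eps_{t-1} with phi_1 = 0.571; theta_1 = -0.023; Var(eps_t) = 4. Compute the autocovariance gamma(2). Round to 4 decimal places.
\gamma(2) = 1.8327

Multiply the model equation by X_{t-k} and take expectations. With theta_0 = psi_0 = 1 and psi_j the MA(infinity) weights, this gives
  gamma(k) - sum_i phi_i gamma(k-i) = c_k,
  c_k = sigma^2 * sum_{j=k..q} theta_j psi_{j-k}   (c_k = 0 for k > q),
using gamma(-m) = gamma(m).
psi-weights needed (psi_j = theta_j + sum_i phi_i psi_{j-i}):
  psi_1 = theta_1 + phi_1 = -0.023 + (0.571) = 0.548
Right-hand sides:
  c_0 = sigma^2 (1 + theta_1 psi_1) = 4 * (1 + (-0.023)(0.548)) = 4 * 0.987396 = 3.949584
  c_1 = sigma^2 theta_1 = 4 * (-0.023) = -0.092
  c_2 = 0
Equations for k = 0 and k = 1 (AR order 1):
  gamma(0) = phi_1 gamma(1) + c_0
  gamma(1) = phi_1 gamma(0) + c_1
Substituting the second into the first: gamma(0) (1 - phi_1^2) = c_0 + phi_1 c_1, so
  gamma(0) = (c_0 + phi_1 c_1) / (1 - phi_1^2) = (3.949584 + (0.571)(-0.092)) / (1 - (0.571)^2) = 3.897052 / 0.673959 = 5.782328.
  gamma(1) = phi_1 gamma(0) + c_1 = (0.571)(5.782328) + (-0.092) = 3.209709.
For k = 2 (> q): gamma(2) = phi_1 gamma(1) = (0.571)(3.209709) = 1.832744.
Therefore gamma(2) = 1.8327 (to 4 decimal places).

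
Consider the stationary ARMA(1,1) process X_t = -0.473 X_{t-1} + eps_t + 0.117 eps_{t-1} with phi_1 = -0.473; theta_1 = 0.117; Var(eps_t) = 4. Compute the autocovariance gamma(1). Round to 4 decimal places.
\gamma(1) = -1.7329

Multiply the model equation by X_{t-k} and take expectations. With theta_0 = psi_0 = 1 and psi_j the MA(infinity) weights, this gives
  gamma(k) - sum_i phi_i gamma(k-i) = c_k,
  c_k = sigma^2 * sum_{j=k..q} theta_j psi_{j-k}   (c_k = 0 for k > q),
using gamma(-m) = gamma(m).
psi-weights needed (psi_j = theta_j + sum_i phi_i psi_{j-i}):
  psi_1 = theta_1 + phi_1 = 0.117 + (-0.473) = -0.356
Right-hand sides:
  c_0 = sigma^2 (1 + theta_1 psi_1) = 4 * (1 + (0.117)(-0.356)) = 4 * 0.958348 = 3.833392
  c_1 = sigma^2 theta_1 = 4 * (0.117) = 0.468
  c_2 = 0
Equations for k = 0 and k = 1 (AR order 1):
  gamma(0) = phi_1 gamma(1) + c_0
  gamma(1) = phi_1 gamma(0) + c_1
Substituting the second into the first: gamma(0) (1 - phi_1^2) = c_0 + phi_1 c_1, so
  gamma(0) = (c_0 + phi_1 c_1) / (1 - phi_1^2) = (3.833392 + (-0.473)(0.468)) / (1 - (-0.473)^2) = 3.612028 / 0.776271 = 4.65305.
  gamma(1) = phi_1 gamma(0) + c_1 = (-0.473)(4.65305) + (0.468) = -1.732893.
Therefore gamma(1) = -1.7329 (to 4 decimal places).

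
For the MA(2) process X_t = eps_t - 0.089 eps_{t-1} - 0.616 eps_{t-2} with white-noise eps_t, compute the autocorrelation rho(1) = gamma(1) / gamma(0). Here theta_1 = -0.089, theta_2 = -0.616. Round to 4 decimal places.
\rho(1) = -0.0246

For an MA(q) process with theta_0 = 1, the autocovariance is
  gamma(k) = sigma^2 * sum_{i=0..q-k} theta_i * theta_{i+k},
and rho(k) = gamma(k) / gamma(0). Sigma^2 cancels.
  numerator   = (1)*(-0.089) + (-0.089)*(-0.616) = -0.034176.
  denominator = (1)^2 + (-0.089)^2 + (-0.616)^2 = 1.387377.
  rho(1) = -0.034176 / 1.387377 = -0.0246.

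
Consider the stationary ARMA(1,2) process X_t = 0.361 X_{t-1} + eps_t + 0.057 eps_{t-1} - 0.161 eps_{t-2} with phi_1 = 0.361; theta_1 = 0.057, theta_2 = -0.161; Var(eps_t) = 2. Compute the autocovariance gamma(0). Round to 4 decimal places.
\gamma(0) = 2.3497

Multiply the model equation by X_{t-k} and take expectations. With theta_0 = psi_0 = 1 and psi_j the MA(infinity) weights, this gives
  gamma(k) - sum_i phi_i gamma(k-i) = c_k,
  c_k = sigma^2 * sum_{j=k..q} theta_j psi_{j-k}   (c_k = 0 for k > q),
using gamma(-m) = gamma(m).
psi-weights needed (psi_j = theta_j + sum_i phi_i psi_{j-i}):
  psi_1 = theta_1 + phi_1 = 0.057 + (0.361) = 0.418
  psi_2 = theta_2 + phi_1 psi_1 = -0.161 + (0.361)(0.418) = -0.010102
Right-hand sides:
  c_0 = sigma^2 (1 + theta_1 psi_1 + theta_2 psi_2) = 2 * (1 + (0.057)(0.418) + (-0.161)(-0.010102)) = 2 * 1.025452 = 2.050905
  c_1 = sigma^2 (theta_1 + theta_2 psi_1) = 2 * (0.057 + (-0.161)(0.418)) = -0.020596
  c_2 = sigma^2 theta_2 = 2 * (-0.161) = -0.322
Equations for k = 0 and k = 1 (AR order 1):
  gamma(0) = phi_1 gamma(1) + c_0
  gamma(1) = phi_1 gamma(0) + c_1
Substituting the second into the first: gamma(0) (1 - phi_1^2) = c_0 + phi_1 c_1, so
  gamma(0) = (c_0 + phi_1 c_1) / (1 - phi_1^2) = (2.050905 + (0.361)(-0.020596)) / (1 - (0.361)^2) = 2.04347 / 0.869679 = 2.349683.
Therefore gamma(0) = 2.3497 (to 4 decimal places).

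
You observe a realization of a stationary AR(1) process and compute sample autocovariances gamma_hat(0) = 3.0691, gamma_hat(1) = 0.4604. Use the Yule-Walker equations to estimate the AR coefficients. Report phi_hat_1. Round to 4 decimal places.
\hat\phi_{1} = 0.1500

The Yule-Walker equations for an AR(p) process read, in matrix form,
  Gamma_p phi = r_p,   with   (Gamma_p)_{ij} = gamma(|i - j|),
                       (r_p)_i = gamma(i),   i,j = 1..p.
Substitute the sample gammas (Toeplitz matrix and right-hand side of size 1):
  Gamma_p = [[3.0691]]
  r_p     = [0.4604]
With p = 1 this is the single equation gamma(0) phi_1 = gamma(1):
  phi_hat_1 = gamma(1) / gamma(0) = 0.4604 / 3.0691 = 0.1500.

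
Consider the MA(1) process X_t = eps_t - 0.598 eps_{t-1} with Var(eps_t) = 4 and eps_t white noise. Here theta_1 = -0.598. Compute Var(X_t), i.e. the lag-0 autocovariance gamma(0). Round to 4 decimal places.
\gamma(0) = 5.4304

For an MA(q) process X_t = eps_t + sum_i theta_i eps_{t-i} with
Var(eps_t) = sigma^2, the variance is
  gamma(0) = sigma^2 * (1 + sum_i theta_i^2).
  sum_i theta_i^2 = (-0.598)^2 = 0.357604.
  gamma(0) = 4 * (1 + 0.357604) = 4 * 1.357604 = 5.430416, which rounds to 5.4304.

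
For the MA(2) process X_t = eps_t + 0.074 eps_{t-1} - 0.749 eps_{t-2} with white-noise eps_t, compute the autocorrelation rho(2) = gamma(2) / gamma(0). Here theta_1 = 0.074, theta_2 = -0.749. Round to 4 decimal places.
\rho(2) = -0.4781

For an MA(q) process with theta_0 = 1, the autocovariance is
  gamma(k) = sigma^2 * sum_{i=0..q-k} theta_i * theta_{i+k},
and rho(k) = gamma(k) / gamma(0). Sigma^2 cancels.
  numerator   = (1)*(-0.749) = -0.749.
  denominator = (1)^2 + (0.074)^2 + (-0.749)^2 = 1.566477.
  rho(2) = -0.749 / 1.566477 = -0.4781.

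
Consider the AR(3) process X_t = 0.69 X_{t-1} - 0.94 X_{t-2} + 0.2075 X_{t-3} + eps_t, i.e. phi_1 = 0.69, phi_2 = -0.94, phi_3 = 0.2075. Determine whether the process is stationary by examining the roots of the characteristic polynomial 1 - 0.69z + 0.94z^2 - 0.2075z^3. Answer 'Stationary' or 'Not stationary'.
\text{Stationary}

The AR(p) characteristic polynomial is P(z) = 1 - 0.69z + 0.94z^2 - 0.2075z^3.
Stationarity requires all roots to lie outside the unit circle, i.e. |z| > 1 for every root.
Degree 3: look for a simple real root z0 first, then factor out (1 - z/z0) and solve the remaining quadratic.
Testing z0 = 4: P(4) = 1 + (-0.69)(4) + (0.94)(4)^2 + (-0.2075)(4)^3
  = 1 + (-2.76) + (15.04) + (-13.28) = 0.  So z_0 = 4 is a root, |z_0| = 4.
Divide out the factor (1 - 0.25 z) = (1 - z/z0) (since 1/z0 = 0.25):
  P(z) = (1 - 0.25 z)(1 + (-0.44) z + (0.83) z^2)
  [check: z-coef -0.44 - (0.25) = -0.69; z^2-coef 0.83 - (0.25)(-0.44) = 0.94; z^3-coef -(0.25)(0.83) = -0.2075.]
Remaining roots from the quadratic factor 1 + (-0.44) z + (0.83) z^2:
  Set 1 + (-0.44) z + (0.83) z^2 = 0, i.e. a z^2 + b z + c = 0 with a = 0.83, b = -0.44, c = 1.
  Discriminant D = b^2 - 4ac = (-0.44)^2 - 4*(0.83)*1 = 0.1936 - (3.32) = -3.1264.
  D < 0, so the roots are the complex-conjugate pair z = (-b +/- i sqrt(-D)) / (2a) = 0.2651 +/- 1.0652i.
  For a conjugate pair |z|^2 = z * conj(z) = (product of roots) = c/a = 1/(0.83) = 1.204819, so |z| = sqrt(1.204819) = 1.0976 for both roots.
Moduli of all roots: 4.0000, 1.0976, 1.0976.
All moduli strictly greater than 1? Yes.
Verdict: Stationary.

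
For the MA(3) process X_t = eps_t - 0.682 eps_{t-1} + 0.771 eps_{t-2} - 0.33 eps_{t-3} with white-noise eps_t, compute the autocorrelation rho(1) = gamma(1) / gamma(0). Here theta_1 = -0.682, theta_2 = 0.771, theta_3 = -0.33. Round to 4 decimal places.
\rho(1) = -0.6743

For an MA(q) process with theta_0 = 1, the autocovariance is
  gamma(k) = sigma^2 * sum_{i=0..q-k} theta_i * theta_{i+k},
and rho(k) = gamma(k) / gamma(0). Sigma^2 cancels.
  numerator   = (1)*(-0.682) + (-0.682)*(0.771) + (0.771)*(-0.33) = -1.462252.
  denominator = (1)^2 + (-0.682)^2 + (0.771)^2 + (-0.33)^2 = 2.168465.
  rho(1) = -1.462252 / 2.168465 = -0.6743.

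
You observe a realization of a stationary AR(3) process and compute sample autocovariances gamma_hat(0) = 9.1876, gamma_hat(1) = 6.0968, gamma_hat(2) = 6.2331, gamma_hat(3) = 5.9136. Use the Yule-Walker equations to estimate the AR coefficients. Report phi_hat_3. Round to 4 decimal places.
\hat\phi_{3} = 0.2240

The Yule-Walker equations for an AR(p) process read, in matrix form,
  Gamma_p phi = r_p,   with   (Gamma_p)_{ij} = gamma(|i - j|),
                       (r_p)_i = gamma(i),   i,j = 1..p.
Substitute the sample gammas (Toeplitz matrix and right-hand side of size 3):
  Gamma_p = [[9.1876, 6.0968, 6.2331], [6.0968, 9.1876, 6.0968], [6.2331, 6.0968, 9.1876]]
  r_p     = [6.0968, 6.2331, 5.9136]
Written out (R1..R3):
  (R1) 9.1876 phi_1 + 6.0968 phi_2 + 6.2331 phi_3 = 6.0968
  (R2) 6.0968 phi_1 + 9.1876 phi_2 + 6.0968 phi_3 = 6.2331
  (R3) 6.2331 phi_1 + 6.0968 phi_2 + 9.1876 phi_3 = 5.9136
Gaussian elimination:
  R2 <- R2 - (6.0968/9.1876) R1 = R2 - (0.66359) R1:  5.141824 phi_2 + 1.960577 phi_3 = 2.187324
  R3 <- R3 - (6.2331/9.1876) R1 = R3 - (0.678425) R1:  1.960577 phi_2 + 4.958907 phi_3 = 1.777377
  R3 <- R3 - (1.960577/5.141824) R2 = R3 - (0.3813) R2:  4.21134 phi_3 = 0.94335
Back-substitution:
  phi_hat_3 = 0.94335 / 4.21134 = 0.224002
  phi_hat_2 = (2.187324 - (1.960577)(0.224002)) / 5.141824 = 0.339986
  phi_hat_1 = (6.0968 - (6.0968)(0.339986) - (6.2331)(0.224002)) / 9.1876 = 0.28601
So phi_hat = [0.2860, 0.3400, 0.2240].
Therefore phi_hat_3 = 0.2240.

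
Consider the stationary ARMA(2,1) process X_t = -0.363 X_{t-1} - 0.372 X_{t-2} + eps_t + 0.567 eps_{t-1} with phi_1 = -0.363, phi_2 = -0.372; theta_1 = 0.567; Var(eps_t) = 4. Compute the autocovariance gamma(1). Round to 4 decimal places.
\gamma(1) = 0.3040

Multiply the model equation by X_{t-k} and take expectations. With theta_0 = psi_0 = 1 and psi_j the MA(infinity) weights, this gives
  gamma(k) - sum_i phi_i gamma(k-i) = c_k,
  c_k = sigma^2 * sum_{j=k..q} theta_j psi_{j-k}   (c_k = 0 for k > q),
using gamma(-m) = gamma(m).
psi-weights needed (psi_j = theta_j + sum_i phi_i psi_{j-i}):
  psi_1 = theta_1 + phi_1 = 0.567 + (-0.363) = 0.204
Right-hand sides:
  c_0 = sigma^2 (1 + theta_1 psi_1) = 4 * (1 + (0.567)(0.204)) = 4 * 1.115668 = 4.462672
  c_1 = sigma^2 theta_1 = 4 * (0.567) = 2.268
  c_2 = 0
Equations for k = 0, 1, 2 (AR order 2, c_2 = 0):
  (E0) gamma(0) = phi_1 gamma(1) + phi_2 gamma(2) + c_0
  (E1) gamma(1) = phi_1 gamma(0) + phi_2 gamma(1) + c_1
  (E2) gamma(2) = phi_1 gamma(1) + phi_2 gamma(0)
From (E1): gamma(1) = A gamma(0) + B with
  A = phi_1 / (1 - phi_2) = -0.363 / 1.372 = -0.264577,   B = c_1 / (1 - phi_2) = 2.268 / 1.372 = 1.653061.
Insert (E2) into (E0): gamma(0) (1 - phi_2^2) = phi_1 (1 + phi_2) gamma(1) + c_0.
  phi_1 (1 + phi_2) = (-0.363)(0.628) = -0.227964,   1 - phi_2^2 = 0.861616.
Replace gamma(1) by A gamma(0) + B and collect gamma(0):
  gamma(0) [0.861616 - (-0.227964)(-0.264577)] = (-0.227964)(1.653061) + 4.462672
  gamma(0) * 0.801302 = 4.085834
  gamma(0) = 4.085834 / 0.801302 = 5.098994.
  gamma(1) = A gamma(0) + B = (-0.264577)(5.098994) + (1.653061) = 0.303983.
Therefore gamma(1) = 0.3040 (to 4 decimal places).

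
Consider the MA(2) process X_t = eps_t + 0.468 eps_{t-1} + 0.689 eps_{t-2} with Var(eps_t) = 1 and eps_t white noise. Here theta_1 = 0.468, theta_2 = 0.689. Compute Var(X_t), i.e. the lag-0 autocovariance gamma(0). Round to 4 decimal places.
\gamma(0) = 1.6937

For an MA(q) process X_t = eps_t + sum_i theta_i eps_{t-i} with
Var(eps_t) = sigma^2, the variance is
  gamma(0) = sigma^2 * (1 + sum_i theta_i^2).
  sum_i theta_i^2 = (0.468)^2 + (0.689)^2 = 0.219024 + 0.474721 = 0.693745.
  gamma(0) = 1 * (1 + 0.693745) = 1 * 1.693745 = 1.693745, which rounds to 1.6937.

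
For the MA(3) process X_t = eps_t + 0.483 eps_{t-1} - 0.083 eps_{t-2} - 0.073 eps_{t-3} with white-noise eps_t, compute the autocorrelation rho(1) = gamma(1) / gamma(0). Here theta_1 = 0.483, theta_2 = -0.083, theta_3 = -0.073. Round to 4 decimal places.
\rho(1) = 0.3605

For an MA(q) process with theta_0 = 1, the autocovariance is
  gamma(k) = sigma^2 * sum_{i=0..q-k} theta_i * theta_{i+k},
and rho(k) = gamma(k) / gamma(0). Sigma^2 cancels.
  numerator   = (1)*(0.483) + (0.483)*(-0.083) + (-0.083)*(-0.073) = 0.44897.
  denominator = (1)^2 + (0.483)^2 + (-0.083)^2 + (-0.073)^2 = 1.245507.
  rho(1) = 0.44897 / 1.245507 = 0.3605.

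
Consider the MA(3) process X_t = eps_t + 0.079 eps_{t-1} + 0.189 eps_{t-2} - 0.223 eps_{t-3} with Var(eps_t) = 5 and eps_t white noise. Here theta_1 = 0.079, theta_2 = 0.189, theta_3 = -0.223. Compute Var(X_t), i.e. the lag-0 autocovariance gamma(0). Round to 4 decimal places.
\gamma(0) = 5.4585

For an MA(q) process X_t = eps_t + sum_i theta_i eps_{t-i} with
Var(eps_t) = sigma^2, the variance is
  gamma(0) = sigma^2 * (1 + sum_i theta_i^2).
  sum_i theta_i^2 = (0.079)^2 + (0.189)^2 + (-0.223)^2 = 0.006241 + 0.035721 + 0.049729 = 0.091691.
  gamma(0) = 5 * (1 + 0.091691) = 5 * 1.091691 = 5.458455, which rounds to 5.4585.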